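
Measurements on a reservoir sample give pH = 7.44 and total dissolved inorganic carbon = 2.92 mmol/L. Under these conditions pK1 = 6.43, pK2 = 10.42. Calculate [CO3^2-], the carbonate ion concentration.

[CO3²⁻] = 2.78 μmol/L

α₂ = 1 / (1 + [H⁺]/K2 + [H⁺]²/(K1K2)) = 1 / (1 + 10^+2.98 + 10^+1.97)
   = 1 / (1 + 954.99 + 93.325) = 1/1049.3 = 0.0009530
[CO3²⁻] = α₂ × DIC = 0.0009530 × 2.92 = 0.00278 mmol/L = 2.78 μmol/L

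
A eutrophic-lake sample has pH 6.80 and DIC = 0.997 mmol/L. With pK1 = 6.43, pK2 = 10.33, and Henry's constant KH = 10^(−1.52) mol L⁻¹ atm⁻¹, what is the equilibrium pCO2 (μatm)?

pCO2 = 9870 μatm

α₀ = 1 / (1 + K1/[H⁺] + K1K2/[H⁺]²) = 1 / (1 + 10^+0.37 + 10^-3.16)
   = 1 / (1 + 2.3442 + 0.00069183) = 1/3.3449 = 0.2990
[CO2*] = α₀ × DIC = 0.2990 × 0.997 = 0.2981 mmol/L
pCO2 = [CO2*]/KH = 2.981×10^-4 / 3.020×10^-2 = 9870 μatm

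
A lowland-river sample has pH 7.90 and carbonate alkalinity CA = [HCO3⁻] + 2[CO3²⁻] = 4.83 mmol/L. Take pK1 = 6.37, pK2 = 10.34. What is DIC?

CA = [HCO3⁻] + 2[CO3²⁻] = (α₁ + 2α₂)·DIC
At pH 7.90: [H⁺]/K1 = 10^-1.53 = 0.029512, K2/[H⁺] = 10^-2.44 = 0.0036308
α₁ = 1/(1 + 0.029512 + 0.0036308) = 1/1.0331 = 0.9679; α₂ = α₁·K2/[H⁺] = 0.003514
α₁ + 2α₂ = 0.9749
DIC = CA / (α₁ + 2α₂) = 4.83 / 0.9749 = 4.95 mmol/L

DIC = 4.95 mmol/L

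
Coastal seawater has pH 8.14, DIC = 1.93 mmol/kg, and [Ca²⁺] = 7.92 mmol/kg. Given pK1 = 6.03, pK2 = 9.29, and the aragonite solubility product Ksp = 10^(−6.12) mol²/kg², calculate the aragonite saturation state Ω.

Ω = 1.32

α₂ = 1 / (1 + [H⁺]/K2 + [H⁺]²/(K1K2)) = 1 / (1 + 10^+1.15 + 10^-0.96)
   = 1 / (1 + 14.125 + 0.10965) = 1/15.235 = 0.06564
[CO3²⁻] = α₂ × DIC = 0.06564 × 1.93 = 0.1267 mmol/kg
Ksp = 10^(−6.12) = 7.586×10^-7
Ω = [Ca²⁺][CO3²⁻]/Ksp = (7.92×10^-3)(1.267×10^-4) / 7.586×10^-7 = 1.32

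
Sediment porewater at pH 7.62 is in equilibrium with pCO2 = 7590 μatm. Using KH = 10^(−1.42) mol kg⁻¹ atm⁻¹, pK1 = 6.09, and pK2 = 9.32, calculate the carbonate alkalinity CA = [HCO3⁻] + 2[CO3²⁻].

[CO2*] = KH · pCO2 = 10^(−1.42) × 7590×10^-6 = 2.886×10^-4 mol/kg
α₀ = 1/(1 + K1/[H⁺] + K1K2/[H⁺]²) = 1/(1 + 10^+1.53 + 10^-0.17) = 0.02812
DIC = [CO2*]/α₀ = 2.886×10^-4 / 0.02812 = 10.26 mmol/kg
CA = (α₁ + 2α₂)·DIC = (0.9529 + 2×0.01901) × 10.26 = 10.2 mmol/kg

CA = 10.2 mmol/kg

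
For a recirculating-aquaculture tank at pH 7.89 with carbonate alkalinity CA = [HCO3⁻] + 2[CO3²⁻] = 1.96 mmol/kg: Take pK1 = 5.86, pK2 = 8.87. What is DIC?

DIC = 1.81 mmol/kg

CA = [HCO3⁻] + 2[CO3²⁻] = (α₁ + 2α₂)·DIC
At pH 7.89: [H⁺]/K1 = 10^-2.03 = 0.0093325, K2/[H⁺] = 10^-0.98 = 0.10471
α₁ = 1/(1 + 0.0093325 + 0.10471) = 1/1.1140 = 0.8976; α₂ = α₁·K2/[H⁺] = 0.09399
α₁ + 2α₂ = 1.0856
DIC = CA / (α₁ + 2α₂) = 1.96 / 1.0856 = 1.81 mmol/kg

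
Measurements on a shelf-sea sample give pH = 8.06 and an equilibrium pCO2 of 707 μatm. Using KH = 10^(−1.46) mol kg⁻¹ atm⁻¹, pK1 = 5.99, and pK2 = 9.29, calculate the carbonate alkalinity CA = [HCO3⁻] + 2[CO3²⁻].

[CO2*] = KH · pCO2 = 10^(−1.46) × 707×10^-6 = 2.451×10^-5 mol/kg
α₀ = 1/(1 + K1/[H⁺] + K1K2/[H⁺]²) = 1/(1 + 10^+2.07 + 10^+0.84) = 0.007974
DIC = [CO2*]/α₀ = 2.451×10^-5 / 0.007974 = 3.074 mmol/kg
CA = (α₁ + 2α₂)·DIC = (0.9369 + 2×0.05517) × 3.074 = 3.22 mmol/kg

CA = 3.22 mmol/kg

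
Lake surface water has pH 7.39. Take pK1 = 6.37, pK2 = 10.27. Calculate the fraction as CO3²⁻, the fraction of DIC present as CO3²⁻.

α₂ = 1 / (1 + [H⁺]/K2 + [H⁺]²/(K1K2)) = 1 / (1 + 10^+2.88 + 10^+1.86)
   = 1 / (1 + 758.58 + 72.444) = 1/832.02 = 0.001202

α₂ = 0.00120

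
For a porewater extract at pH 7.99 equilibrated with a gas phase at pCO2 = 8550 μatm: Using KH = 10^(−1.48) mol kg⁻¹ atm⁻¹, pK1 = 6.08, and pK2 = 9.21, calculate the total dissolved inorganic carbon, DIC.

[CO2*] = KH · pCO2 = 10^(−1.48) × 8550×10^-6 = 2.831×10^-4 mol/kg
α₀ = 1/(1 + K1/[H⁺] + K1K2/[H⁺]²) = 1/(1 + 10^+1.91 + 10^+0.69) = 0.01147
DIC = [CO2*]/α₀ = 2.831×10^-4 / 0.01147 = 24.7 mmol/kg

DIC = 24.7 mmol/kg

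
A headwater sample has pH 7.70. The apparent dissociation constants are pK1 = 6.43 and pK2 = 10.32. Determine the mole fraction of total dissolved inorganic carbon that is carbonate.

α₂ = 1 / (1 + [H⁺]/K2 + [H⁺]²/(K1K2)) = 1 / (1 + 10^+2.62 + 10^+1.35)
   = 1 / (1 + 416.87 + 22.387) = 1/440.26 = 0.002271

α₂ = 0.00227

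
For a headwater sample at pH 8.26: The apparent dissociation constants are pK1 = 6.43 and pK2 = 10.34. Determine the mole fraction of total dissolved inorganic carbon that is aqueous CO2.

α₀ = 1 / (1 + K1/[H⁺] + K1K2/[H⁺]²) = 1 / (1 + 10^+1.83 + 10^-0.25)
   = 1 / (1 + 67.608 + 0.56234) = 1/69.171 = 0.01446

α₀ = 0.0145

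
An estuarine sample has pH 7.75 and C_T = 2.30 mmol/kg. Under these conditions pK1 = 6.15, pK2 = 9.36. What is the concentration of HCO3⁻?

α₁ = 1 / (1 + [H⁺]/K1 + K2/[H⁺]) = 1 / (1 + 10^-1.60 + 10^-1.61)
   = 1 / (1 + 0.025119 + 0.024547) = 1/1.0497 = 0.9527
[HCO3⁻] = α₁ × DIC = 0.9527 × 2.30 = 2.19 mmol/kg

[HCO3⁻] = 2.19 mmol/kg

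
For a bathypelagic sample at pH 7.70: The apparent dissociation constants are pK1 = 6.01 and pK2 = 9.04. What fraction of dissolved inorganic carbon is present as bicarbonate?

α₁ = 1 / (1 + [H⁺]/K1 + K2/[H⁺]) = 1 / (1 + 10^-1.69 + 10^-1.34)
   = 1 / (1 + 0.020417 + 0.045709) = 1/1.0661 = 0.9380

α₁ = 0.938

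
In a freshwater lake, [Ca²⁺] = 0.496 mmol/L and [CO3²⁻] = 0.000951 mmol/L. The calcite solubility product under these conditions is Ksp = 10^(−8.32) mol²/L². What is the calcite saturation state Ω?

Ω = 0.0986

Ksp = 10^(−8.32) = 4.786×10^-9
Ω = [Ca²⁺][CO3²⁻]/Ksp = (0.496×10^-3)(0.000951×10^-3) / 4.786×10^-9 = 0.0986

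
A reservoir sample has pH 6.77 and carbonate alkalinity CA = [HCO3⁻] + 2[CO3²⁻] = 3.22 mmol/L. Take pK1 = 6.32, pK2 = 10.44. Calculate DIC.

CA = [HCO3⁻] + 2[CO3²⁻] = (α₁ + 2α₂)·DIC
At pH 6.77: [H⁺]/K1 = 10^-0.45 = 0.35481, K2/[H⁺] = 10^-3.67 = 0.00021380
α₁ = 1/(1 + 0.35481 + 0.00021380) = 1/1.3550 = 0.7380; α₂ = α₁·K2/[H⁺] = 0.0001578
α₁ + 2α₂ = 0.7383
DIC = CA / (α₁ + 2α₂) = 3.22 / 0.7383 = 4.36 mmol/L

DIC = 4.36 mmol/L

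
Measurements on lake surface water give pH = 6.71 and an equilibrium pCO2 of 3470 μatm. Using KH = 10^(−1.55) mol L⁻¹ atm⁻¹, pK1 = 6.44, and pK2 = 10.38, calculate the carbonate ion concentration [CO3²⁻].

[CO2*] = KH · pCO2 = 10^(−1.55) × 3470×10^-6 = 9.780×10^-5 mol/L
α₀ = 1/(1 + K1/[H⁺] + K1K2/[H⁺]²) = 1/(1 + 10^+0.27 + 10^-3.40) = 0.3493
DIC = [CO2*]/α₀ = 9.780×10^-5 / 0.3493 = 0.2799 mmol/L
[CO3²⁻] = α₂·DIC; α₂ = 0.0001391, so [CO3²⁻] = 0.0001391 × 0.2799 = 3.89×10^-5 mmol/L = 0.0389 μmol/L

[CO3²⁻] = 0.0389 μmol/L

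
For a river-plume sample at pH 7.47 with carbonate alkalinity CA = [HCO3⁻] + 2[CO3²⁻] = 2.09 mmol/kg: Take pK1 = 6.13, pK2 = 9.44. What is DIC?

CA = [HCO3⁻] + 2[CO3²⁻] = (α₁ + 2α₂)·DIC
At pH 7.47: [H⁺]/K1 = 10^-1.34 = 0.045709, K2/[H⁺] = 10^-1.97 = 0.010715
α₁ = 1/(1 + 0.045709 + 0.010715) = 1/1.0564 = 0.9466; α₂ = α₁·K2/[H⁺] = 0.01014
α₁ + 2α₂ = 0.9669
DIC = CA / (α₁ + 2α₂) = 2.09 / 0.9669 = 2.16 mmol/kg

DIC = 2.16 mmol/kg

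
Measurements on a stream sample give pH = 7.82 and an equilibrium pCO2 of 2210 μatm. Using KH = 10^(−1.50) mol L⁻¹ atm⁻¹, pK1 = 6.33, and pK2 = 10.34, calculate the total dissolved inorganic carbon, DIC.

[CO2*] = KH · pCO2 = 10^(−1.50) × 2210×10^-6 = 6.989×10^-5 mol/L
α₀ = 1/(1 + K1/[H⁺] + K1K2/[H⁺]²) = 1/(1 + 10^+1.49 + 10^-1.03) = 0.03125
DIC = [CO2*]/α₀ = 6.989×10^-5 / 0.03125 = 2.24 mmol/L

DIC = 2.24 mmol/L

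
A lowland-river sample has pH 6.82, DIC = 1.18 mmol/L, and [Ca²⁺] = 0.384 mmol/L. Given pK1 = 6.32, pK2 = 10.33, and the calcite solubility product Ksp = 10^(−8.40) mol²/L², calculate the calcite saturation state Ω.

Ω = 0.0267

α₂ = 1 / (1 + [H⁺]/K2 + [H⁺]²/(K1K2)) = 1 / (1 + 10^+3.51 + 10^+3.01)
   = 1 / (1 + 3235.9 + 1023.3) = 1/4260.2 = 0.0002347
[CO3²⁻] = α₂ × DIC = 0.0002347 × 1.18 = 0.0002770 mmol/L = 0.2770 μmol/L
Ksp = 10^(−8.40) = 3.981×10^-9
Ω = [Ca²⁺][CO3²⁻]/Ksp = (0.384×10^-3)(2.770×10^-7) / 3.981×10^-9 = 0.0267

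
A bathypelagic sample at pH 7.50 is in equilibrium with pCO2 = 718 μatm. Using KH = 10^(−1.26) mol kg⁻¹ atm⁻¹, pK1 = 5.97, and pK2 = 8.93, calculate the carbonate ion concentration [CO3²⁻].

[CO2*] = KH · pCO2 = 10^(−1.26) × 718×10^-6 = 3.946×10^-5 mol/kg
α₀ = 1/(1 + K1/[H⁺] + K1K2/[H⁺]²) = 1/(1 + 10^+1.53 + 10^+0.10) = 0.02767
DIC = [CO2*]/α₀ = 3.946×10^-5 / 0.02767 = 1.426 mmol/kg
[CO3²⁻] = α₂·DIC; α₂ = 0.03483, so [CO3²⁻] = 0.03483 × 1.426 = 0.0497 mmol/kg

[CO3²⁻] = 0.0497 mmol/kg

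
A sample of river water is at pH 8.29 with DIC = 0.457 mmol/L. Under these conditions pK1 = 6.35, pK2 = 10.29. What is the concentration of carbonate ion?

α₂ = 1 / (1 + [H⁺]/K2 + [H⁺]²/(K1K2)) = 1 / (1 + 10^+2.00 + 10^+0.06)
   = 1 / (1 + 100.00 + 1.1482) = 1/102.15 = 0.009790
[CO3²⁻] = α₂ × DIC = 0.009790 × 0.457 = 0.00447 mmol/L = 4.47 μmol/L

[CO3²⁻] = 4.47 μmol/L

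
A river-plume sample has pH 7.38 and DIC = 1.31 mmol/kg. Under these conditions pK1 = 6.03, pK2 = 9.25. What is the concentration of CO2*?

[CO2*] = 0.0553 mmol/kg

α₀ = 1 / (1 + K1/[H⁺] + K1K2/[H⁺]²) = 1 / (1 + 10^+1.35 + 10^-0.52)
   = 1 / (1 + 22.387 + 0.30200) = 1/23.689 = 0.04221
[CO2*] = α₀ × DIC = 0.04221 × 1.31 = 0.0553 mmol/kg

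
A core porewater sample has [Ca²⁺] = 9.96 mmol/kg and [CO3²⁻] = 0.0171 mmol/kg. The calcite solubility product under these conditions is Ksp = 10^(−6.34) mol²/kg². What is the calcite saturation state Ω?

Ω = 0.373

Ksp = 10^(−6.34) = 4.571×10^-7
Ω = [Ca²⁺][CO3²⁻]/Ksp = (9.96×10^-3)(0.0171×10^-3) / 4.571×10^-7 = 0.373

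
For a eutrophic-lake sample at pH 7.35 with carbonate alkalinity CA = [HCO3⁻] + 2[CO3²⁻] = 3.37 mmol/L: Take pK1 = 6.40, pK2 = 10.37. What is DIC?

DIC = 3.74 mmol/L

CA = [HCO3⁻] + 2[CO3²⁻] = (α₁ + 2α₂)·DIC
At pH 7.35: [H⁺]/K1 = 10^-0.95 = 0.11220, K2/[H⁺] = 10^-3.02 = 0.00095499
α₁ = 1/(1 + 0.11220 + 0.00095499) = 1/1.1132 = 0.8983; α₂ = α₁·K2/[H⁺] = 0.0008579
α₁ + 2α₂ = 0.9001
DIC = CA / (α₁ + 2α₂) = 3.37 / 0.9001 = 3.74 mmol/L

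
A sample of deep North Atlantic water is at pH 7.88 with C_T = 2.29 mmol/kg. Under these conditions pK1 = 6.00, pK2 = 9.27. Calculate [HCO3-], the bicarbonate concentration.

[HCO3⁻] = 2.17 mmol/kg

α₁ = 1 / (1 + [H⁺]/K1 + K2/[H⁺]) = 1 / (1 + 10^-1.88 + 10^-1.39)
   = 1 / (1 + 0.013183 + 0.040738) = 1/1.0539 = 0.9488
[HCO3⁻] = α₁ × DIC = 0.9488 × 2.29 = 2.17 mmol/kg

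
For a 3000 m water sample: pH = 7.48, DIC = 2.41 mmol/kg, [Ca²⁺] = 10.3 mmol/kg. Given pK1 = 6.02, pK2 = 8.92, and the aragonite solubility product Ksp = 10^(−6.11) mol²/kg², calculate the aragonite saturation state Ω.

Ω = 1.08

α₂ = 1 / (1 + [H⁺]/K2 + [H⁺]²/(K1K2)) = 1 / (1 + 10^+1.44 + 10^-0.02)
   = 1 / (1 + 27.542 + 0.95499) = 1/29.497 = 0.03390
[CO3²⁻] = α₂ × DIC = 0.03390 × 2.41 = 0.08170 mmol/kg
Ksp = 10^(−6.11) = 7.762×10^-7
Ω = [Ca²⁺][CO3²⁻]/Ksp = (10.3×10^-3)(8.170×10^-5) / 7.762×10^-7 = 1.08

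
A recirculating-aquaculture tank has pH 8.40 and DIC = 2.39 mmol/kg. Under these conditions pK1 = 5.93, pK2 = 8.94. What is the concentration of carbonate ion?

[CO3²⁻] = 0.534 mmol/kg

α₂ = 1 / (1 + [H⁺]/K2 + [H⁺]²/(K1K2)) = 1 / (1 + 10^+0.54 + 10^-1.93)
   = 1 / (1 + 3.4674 + 0.011749) = 1/4.4791 = 0.2233
[CO3²⁻] = α₂ × DIC = 0.2233 × 2.39 = 0.534 mmol/kg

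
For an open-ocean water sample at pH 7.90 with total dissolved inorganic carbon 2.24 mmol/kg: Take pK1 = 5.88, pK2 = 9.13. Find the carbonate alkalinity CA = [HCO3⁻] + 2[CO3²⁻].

CA = 2.34 mmol/kg

CA = [HCO3⁻] + 2[CO3²⁻] = (α₁ + 2α₂)·DIC
At pH 7.90: [H⁺]/K1 = 10^-2.02 = 0.0095499, K2/[H⁺] = 10^-1.23 = 0.058884
α₁ = 1/(1 + 0.0095499 + 0.058884) = 1/1.0684 = 0.9359; α₂ = α₁·K2/[H⁺] = 0.05511
α₁ + 2α₂ = 1.0462
CA = 1.0462 × 2.24 = 2.34 mmol/kg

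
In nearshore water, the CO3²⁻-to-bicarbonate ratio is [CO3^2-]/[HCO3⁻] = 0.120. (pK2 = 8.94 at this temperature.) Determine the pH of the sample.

From K2 = [H⁺][CO3^2-]/[HCO3⁻]:  pH = pK2 + log₁₀([CO3^2-]/[HCO3⁻])
log₁₀(0.120) = -0.921
pH = 8.94 + (-0.921) = 8.02

pH = 8.02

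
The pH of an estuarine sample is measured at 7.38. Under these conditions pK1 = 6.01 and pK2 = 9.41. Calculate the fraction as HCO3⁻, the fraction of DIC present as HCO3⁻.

α₁ = 1 / (1 + [H⁺]/K1 + K2/[H⁺]) = 1 / (1 + 10^-1.37 + 10^-2.03)
   = 1 / (1 + 0.042658 + 0.0093325) = 1/1.0520 = 0.9506

α₁ = 0.951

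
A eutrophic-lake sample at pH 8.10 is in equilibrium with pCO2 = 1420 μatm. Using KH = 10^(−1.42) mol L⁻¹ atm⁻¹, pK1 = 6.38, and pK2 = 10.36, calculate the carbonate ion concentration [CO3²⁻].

[CO3²⁻] = 15.6 μmol/L

[CO2*] = KH · pCO2 = 10^(−1.42) × 1420×10^-6 = 5.399×10^-5 mol/L
α₀ = 1/(1 + K1/[H⁺] + K1K2/[H⁺]²) = 1/(1 + 10^+1.72 + 10^-0.54) = 0.01860
DIC = [CO2*]/α₀ = 5.399×10^-5 / 0.01860 = 2.903 mmol/L
[CO3²⁻] = α₂·DIC; α₂ = 0.005364, so [CO3²⁻] = 0.005364 × 2.903 = 0.0156 mmol/L = 15.6 μmol/L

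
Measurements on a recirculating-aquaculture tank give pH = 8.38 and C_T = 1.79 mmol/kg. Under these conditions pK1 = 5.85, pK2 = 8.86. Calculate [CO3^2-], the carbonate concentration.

[CO3²⁻] = 0.444 mmol/kg

α₂ = 1 / (1 + [H⁺]/K2 + [H⁺]²/(K1K2)) = 1 / (1 + 10^+0.48 + 10^-2.05)
   = 1 / (1 + 3.0200 + 0.0089125) = 1/4.0289 = 0.2482
[CO3²⁻] = α₂ × DIC = 0.2482 × 1.79 = 0.444 mmol/kg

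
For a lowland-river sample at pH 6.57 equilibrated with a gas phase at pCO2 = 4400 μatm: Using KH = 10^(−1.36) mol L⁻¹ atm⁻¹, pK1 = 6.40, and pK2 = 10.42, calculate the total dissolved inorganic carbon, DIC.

[CO2*] = KH · pCO2 = 10^(−1.36) × 4400×10^-6 = 1.921×10^-4 mol/L
α₀ = 1/(1 + K1/[H⁺] + K1K2/[H⁺]²) = 1/(1 + 10^+0.17 + 10^-3.68) = 0.4033
DIC = [CO2*]/α₀ = 1.921×10^-4 / 0.4033 = 0.476 mmol/L

DIC = 0.476 mmol/L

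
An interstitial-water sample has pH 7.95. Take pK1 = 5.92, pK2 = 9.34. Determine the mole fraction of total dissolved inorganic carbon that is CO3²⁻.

α₂ = 0.0388

α₂ = 1 / (1 + [H⁺]/K2 + [H⁺]²/(K1K2)) = 1 / (1 + 10^+1.39 + 10^-0.64)
   = 1 / (1 + 24.547 + 0.22909) = 1/25.776 = 0.03880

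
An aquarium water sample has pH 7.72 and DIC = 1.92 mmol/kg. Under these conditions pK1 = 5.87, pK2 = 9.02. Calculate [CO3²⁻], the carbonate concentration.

[CO3²⁻] = 0.0904 mmol/kg

α₂ = 1 / (1 + [H⁺]/K2 + [H⁺]²/(K1K2)) = 1 / (1 + 10^+1.30 + 10^-0.55)
   = 1 / (1 + 19.953 + 0.28184) = 1/21.234 = 0.04709
[CO3²⁻] = α₂ × DIC = 0.04709 × 1.92 = 0.0904 mmol/kg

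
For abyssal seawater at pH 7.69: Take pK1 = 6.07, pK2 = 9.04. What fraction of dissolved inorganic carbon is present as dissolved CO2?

α₀ = 1 / (1 + K1/[H⁺] + K1K2/[H⁺]²) = 1 / (1 + 10^+1.62 + 10^+0.27)
   = 1 / (1 + 41.687 + 1.8621) = 1/44.549 = 0.02245

α₀ = 0.0224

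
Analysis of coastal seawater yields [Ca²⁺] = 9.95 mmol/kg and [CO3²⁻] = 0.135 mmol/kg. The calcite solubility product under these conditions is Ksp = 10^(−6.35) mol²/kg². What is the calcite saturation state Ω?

Ω = 3.01

Ksp = 10^(−6.35) = 4.467×10^-7
Ω = [Ca²⁺][CO3²⁻]/Ksp = (9.95×10^-3)(0.135×10^-3) / 4.467×10^-7 = 3.01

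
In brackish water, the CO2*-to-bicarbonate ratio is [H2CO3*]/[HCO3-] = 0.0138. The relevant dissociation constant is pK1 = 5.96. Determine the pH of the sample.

pH = 7.82

From K1 = [H⁺][HCO3-]/[H2CO3*]:  pH = pK1 − log₁₀([H2CO3*]/[HCO3-])
log₁₀(0.0138) = -1.860
pH = 5.96 − (-1.860) = 7.82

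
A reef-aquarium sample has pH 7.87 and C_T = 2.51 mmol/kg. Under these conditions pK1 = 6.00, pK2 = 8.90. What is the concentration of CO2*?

α₀ = 1 / (1 + K1/[H⁺] + K1K2/[H⁺]²) = 1 / (1 + 10^+1.87 + 10^+0.84)
   = 1 / (1 + 74.131 + 6.9183) = 1/82.049 = 0.01219
[CO2*] = α₀ × DIC = 0.01219 × 2.51 = 0.0306 mmol/kg

[CO2*] = 0.0306 mmol/kg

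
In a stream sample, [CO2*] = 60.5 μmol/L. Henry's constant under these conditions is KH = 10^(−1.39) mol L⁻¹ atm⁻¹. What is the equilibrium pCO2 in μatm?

pCO2 = 1490 μatm

KH = 10^(−1.39) = 4.074×10^-2 mol L⁻¹ atm⁻¹
pCO2 = [CO2*]/KH = 60.5×10^-6 / 4.074×10^-2 = 1.49×10^-3 atm = 1490 μatm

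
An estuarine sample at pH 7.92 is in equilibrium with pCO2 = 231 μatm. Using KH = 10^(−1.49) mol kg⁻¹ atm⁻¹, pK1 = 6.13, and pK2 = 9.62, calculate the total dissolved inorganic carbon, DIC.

[CO2*] = KH · pCO2 = 10^(−1.49) × 231×10^-6 = 7.475×10^-6 mol/kg
α₀ = 1/(1 + K1/[H⁺] + K1K2/[H⁺]²) = 1/(1 + 10^+1.79 + 10^+0.09) = 0.01565
DIC = [CO2*]/α₀ = 7.475×10^-6 / 0.01565 = 0.478 mmol/kg

DIC = 0.478 mmol/kg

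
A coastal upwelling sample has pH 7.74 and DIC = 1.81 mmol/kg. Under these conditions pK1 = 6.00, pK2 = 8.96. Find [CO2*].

α₀ = 1 / (1 + K1/[H⁺] + K1K2/[H⁺]²) = 1 / (1 + 10^+1.74 + 10^+0.52)
   = 1 / (1 + 54.954 + 3.3113) = 1/59.265 = 0.01687
[CO2*] = α₀ × DIC = 0.01687 × 1.81 = 0.0305 mmol/kg

[CO2*] = 0.0305 mmol/kg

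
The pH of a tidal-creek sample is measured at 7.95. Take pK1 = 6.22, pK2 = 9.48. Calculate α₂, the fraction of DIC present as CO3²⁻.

α₂ = 1 / (1 + [H⁺]/K2 + [H⁺]²/(K1K2)) = 1 / (1 + 10^+1.53 + 10^-0.20)
   = 1 / (1 + 33.884 + 0.63096) = 1/35.515 = 0.02816

α₂ = 0.0282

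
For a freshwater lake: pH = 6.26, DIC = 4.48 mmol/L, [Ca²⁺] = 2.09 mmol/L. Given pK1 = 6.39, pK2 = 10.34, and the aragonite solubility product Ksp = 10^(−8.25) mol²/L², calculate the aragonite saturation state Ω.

Ω = 0.0590

α₂ = 1 / (1 + [H⁺]/K2 + [H⁺]²/(K1K2)) = 1 / (1 + 10^+4.08 + 10^+4.21)
   = 1 / (1 + 1.2023×10^4 + 1.6218×10^4) = 1/2.8242×10^4 = 3.541×10^-5
[CO3²⁻] = α₂ × DIC = 3.541×10^-5 × 4.48 = 0.0001586 mmol/L = 0.1586 μmol/L
Ksp = 10^(−8.25) = 5.623×10^-9
Ω = [Ca²⁺][CO3²⁻]/Ksp = (2.09×10^-3)(1.586×10^-7) / 5.623×10^-9 = 0.0590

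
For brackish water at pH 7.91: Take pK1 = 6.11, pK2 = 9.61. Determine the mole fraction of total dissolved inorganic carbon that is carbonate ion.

α₂ = 1 / (1 + [H⁺]/K2 + [H⁺]²/(K1K2)) = 1 / (1 + 10^+1.70 + 10^-0.10)
   = 1 / (1 + 50.119 + 0.79433) = 1/51.913 = 0.01926

α₂ = 0.0193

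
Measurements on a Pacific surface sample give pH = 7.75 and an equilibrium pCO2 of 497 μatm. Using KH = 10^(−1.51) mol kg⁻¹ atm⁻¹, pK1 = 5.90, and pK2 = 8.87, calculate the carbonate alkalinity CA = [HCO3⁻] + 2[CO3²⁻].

CA = 1.25 mmol/kg

[CO2*] = KH · pCO2 = 10^(−1.51) × 497×10^-6 = 1.536×10^-5 mol/kg
α₀ = 1/(1 + K1/[H⁺] + K1K2/[H⁺]²) = 1/(1 + 10^+1.85 + 10^+0.73) = 0.01296
DIC = [CO2*]/α₀ = 1.536×10^-5 / 0.01296 = 1.185 mmol/kg
CA = (α₁ + 2α₂)·DIC = (0.9174 + 2×0.06960) × 1.185 = 1.25 mmol/kg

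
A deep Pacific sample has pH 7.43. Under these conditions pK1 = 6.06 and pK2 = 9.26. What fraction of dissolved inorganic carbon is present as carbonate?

α₂ = 1 / (1 + [H⁺]/K2 + [H⁺]²/(K1K2)) = 1 / (1 + 10^+1.83 + 10^+0.46)
   = 1 / (1 + 67.608 + 2.8840) = 1/71.492 = 0.01399

α₂ = 0.0140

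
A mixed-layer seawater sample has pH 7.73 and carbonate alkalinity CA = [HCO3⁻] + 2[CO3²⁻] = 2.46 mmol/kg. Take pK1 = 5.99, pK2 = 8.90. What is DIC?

DIC = 2.35 mmol/kg

CA = [HCO3⁻] + 2[CO3²⁻] = (α₁ + 2α₂)·DIC
At pH 7.73: [H⁺]/K1 = 10^-1.74 = 0.018197, K2/[H⁺] = 10^-1.17 = 0.067608
α₁ = 1/(1 + 0.018197 + 0.067608) = 1/1.0858 = 0.9210; α₂ = α₁·K2/[H⁺] = 0.06227
α₁ + 2α₂ = 1.0455
DIC = CA / (α₁ + 2α₂) = 2.46 / 1.0455 = 2.35 mmol/kg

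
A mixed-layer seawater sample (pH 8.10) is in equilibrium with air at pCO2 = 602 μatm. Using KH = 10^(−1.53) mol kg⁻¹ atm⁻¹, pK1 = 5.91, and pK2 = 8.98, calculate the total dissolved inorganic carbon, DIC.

[CO2*] = KH · pCO2 = 10^(−1.53) × 602×10^-6 = 1.777×10^-5 mol/kg
α₀ = 1/(1 + K1/[H⁺] + K1K2/[H⁺]²) = 1/(1 + 10^+2.19 + 10^+1.31) = 0.005672
DIC = [CO2*]/α₀ = 1.777×10^-5 / 0.005672 = 3.13 mmol/kg

DIC = 3.13 mmol/kg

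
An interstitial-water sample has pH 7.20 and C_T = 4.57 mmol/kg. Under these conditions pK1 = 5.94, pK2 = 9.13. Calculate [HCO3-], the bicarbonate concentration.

[HCO3⁻] = 4.28 mmol/kg

α₁ = 1 / (1 + [H⁺]/K1 + K2/[H⁺]) = 1 / (1 + 10^-1.26 + 10^-1.93)
   = 1 / (1 + 0.054954 + 0.011749) = 1/1.0667 = 0.9375
[HCO3⁻] = α₁ × DIC = 0.9375 × 4.57 = 4.28 mmol/kg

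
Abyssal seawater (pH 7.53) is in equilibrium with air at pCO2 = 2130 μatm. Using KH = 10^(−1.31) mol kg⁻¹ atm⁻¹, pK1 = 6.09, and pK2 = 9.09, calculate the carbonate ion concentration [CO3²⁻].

[CO3²⁻] = 0.0791 mmol/kg

[CO2*] = KH · pCO2 = 10^(−1.31) × 2130×10^-6 = 1.043×10^-4 mol/kg
α₀ = 1/(1 + K1/[H⁺] + K1K2/[H⁺]²) = 1/(1 + 10^+1.44 + 10^-0.12) = 0.03413
DIC = [CO2*]/α₀ = 1.043×10^-4 / 0.03413 = 3.057 mmol/kg
[CO3²⁻] = α₂·DIC; α₂ = 0.02589, so [CO3²⁻] = 0.02589 × 3.057 = 0.0791 mmol/kg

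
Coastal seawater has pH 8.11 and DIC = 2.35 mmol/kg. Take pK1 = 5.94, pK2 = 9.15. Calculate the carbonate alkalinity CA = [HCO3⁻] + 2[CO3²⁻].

CA = [HCO3⁻] + 2[CO3²⁻] = (α₁ + 2α₂)·DIC
At pH 8.11: [H⁺]/K1 = 10^-2.17 = 0.0067608, K2/[H⁺] = 10^-1.04 = 0.091201
α₁ = 1/(1 + 0.0067608 + 0.091201) = 1/1.0980 = 0.9108; α₂ = α₁·K2/[H⁺] = 0.08306
α₁ + 2α₂ = 1.0769
CA = 1.0769 × 2.35 = 2.53 mmol/kg

CA = 2.53 mmol/kg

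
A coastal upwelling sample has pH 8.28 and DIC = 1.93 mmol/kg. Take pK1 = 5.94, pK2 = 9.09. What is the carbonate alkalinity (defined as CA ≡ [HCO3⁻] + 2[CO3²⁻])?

CA = [HCO3⁻] + 2[CO3²⁻] = (α₁ + 2α₂)·DIC
At pH 8.28: [H⁺]/K1 = 10^-2.34 = 0.0045709, K2/[H⁺] = 10^-0.81 = 0.15488
α₁ = 1/(1 + 0.0045709 + 0.15488) = 1/1.1595 = 0.8625; α₂ = α₁·K2/[H⁺] = 0.1336
α₁ + 2α₂ = 1.1296
CA = 1.1296 × 1.93 = 2.18 mmol/kg

CA = 2.18 mmol/kg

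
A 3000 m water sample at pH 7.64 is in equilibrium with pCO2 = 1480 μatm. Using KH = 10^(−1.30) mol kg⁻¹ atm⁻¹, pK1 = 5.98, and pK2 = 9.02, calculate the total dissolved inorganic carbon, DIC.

DIC = 3.61 mmol/kg

[CO2*] = KH · pCO2 = 10^(−1.30) × 1480×10^-6 = 7.418×10^-5 mol/kg
α₀ = 1/(1 + K1/[H⁺] + K1K2/[H⁺]²) = 1/(1 + 10^+1.66 + 10^+0.28) = 0.02057
DIC = [CO2*]/α₀ = 7.418×10^-5 / 0.02057 = 3.61 mmol/kg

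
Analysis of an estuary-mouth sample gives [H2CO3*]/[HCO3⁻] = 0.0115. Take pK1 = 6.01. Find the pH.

pH = 7.95

From K1 = [H⁺][HCO3⁻]/[H2CO3*]:  pH = pK1 − log₁₀([H2CO3*]/[HCO3⁻])
log₁₀(0.0115) = -1.939
pH = 6.01 − (-1.939) = 7.95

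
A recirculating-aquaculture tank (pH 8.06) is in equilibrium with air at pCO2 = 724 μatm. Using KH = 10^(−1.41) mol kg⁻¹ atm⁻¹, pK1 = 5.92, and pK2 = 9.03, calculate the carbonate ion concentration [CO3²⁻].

[CO3²⁻] = 0.417 mmol/kg

[CO2*] = KH · pCO2 = 10^(−1.41) × 724×10^-6 = 2.817×10^-5 mol/kg
α₀ = 1/(1 + K1/[H⁺] + K1K2/[H⁺]²) = 1/(1 + 10^+2.14 + 10^+1.17) = 0.006501
DIC = [CO2*]/α₀ = 2.817×10^-5 / 0.006501 = 4.333 mmol/kg
[CO3²⁻] = α₂·DIC; α₂ = 0.09615, so [CO3²⁻] = 0.09615 × 4.333 = 0.417 mmol/kg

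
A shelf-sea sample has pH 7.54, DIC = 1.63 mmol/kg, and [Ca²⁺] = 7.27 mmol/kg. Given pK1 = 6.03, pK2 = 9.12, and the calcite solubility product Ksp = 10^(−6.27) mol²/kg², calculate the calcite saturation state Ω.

Ω = 0.549

α₂ = 1 / (1 + [H⁺]/K2 + [H⁺]²/(K1K2)) = 1 / (1 + 10^+1.58 + 10^+0.07)
   = 1 / (1 + 38.019 + 1.1749) = 1/40.194 = 0.02488
[CO3²⁻] = α₂ × DIC = 0.02488 × 1.63 = 0.04055 mmol/kg
Ksp = 10^(−6.27) = 5.370×10^-7
Ω = [Ca²⁺][CO3²⁻]/Ksp = (7.27×10^-3)(4.055×10^-5) / 5.370×10^-7 = 0.549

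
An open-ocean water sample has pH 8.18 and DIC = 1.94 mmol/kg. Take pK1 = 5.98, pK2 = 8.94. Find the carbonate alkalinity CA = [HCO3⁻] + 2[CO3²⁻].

CA = 2.22 mmol/kg

CA = [HCO3⁻] + 2[CO3²⁻] = (α₁ + 2α₂)·DIC
At pH 8.18: [H⁺]/K1 = 10^-2.20 = 0.0063096, K2/[H⁺] = 10^-0.76 = 0.17378
α₁ = 1/(1 + 0.0063096 + 0.17378) = 1/1.1801 = 0.8474; α₂ = α₁·K2/[H⁺] = 0.1473
α₁ + 2α₂ = 1.1419
CA = 1.1419 × 1.94 = 2.22 mmol/kg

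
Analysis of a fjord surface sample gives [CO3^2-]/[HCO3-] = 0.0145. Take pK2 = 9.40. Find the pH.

From K2 = [H⁺][CO3^2-]/[HCO3-]:  pH = pK2 + log₁₀([CO3^2-]/[HCO3-])
log₁₀(0.0145) = -1.839
pH = 9.40 + (-1.839) = 7.56

pH = 7.56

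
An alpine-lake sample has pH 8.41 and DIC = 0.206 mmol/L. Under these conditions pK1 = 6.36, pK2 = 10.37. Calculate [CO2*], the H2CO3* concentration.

[CO2*] = 1.80 μmol/L

α₀ = 1 / (1 + K1/[H⁺] + K1K2/[H⁺]²) = 1 / (1 + 10^+2.05 + 10^+0.09)
   = 1 / (1 + 112.20 + 1.2303) = 1/114.43 = 0.008739
[CO2*] = α₀ × DIC = 0.008739 × 0.206 = 0.00180 mmol/L = 1.80 μmol/L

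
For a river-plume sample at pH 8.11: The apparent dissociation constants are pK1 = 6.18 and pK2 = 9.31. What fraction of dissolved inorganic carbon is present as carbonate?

α₂ = 1 / (1 + [H⁺]/K2 + [H⁺]²/(K1K2)) = 1 / (1 + 10^+1.20 + 10^-0.73)
   = 1 / (1 + 15.849 + 0.18621) = 1/17.035 = 0.05870

α₂ = 0.0587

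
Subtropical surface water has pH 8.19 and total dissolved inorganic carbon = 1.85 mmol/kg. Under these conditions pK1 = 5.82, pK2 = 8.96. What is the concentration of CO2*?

[CO2*] = 6.72 μmol/kg

α₀ = 1 / (1 + K1/[H⁺] + K1K2/[H⁺]²) = 1 / (1 + 10^+2.37 + 10^+1.60)
   = 1 / (1 + 234.42 + 39.811) = 1/275.23 = 0.003633
[CO2*] = α₀ × DIC = 0.003633 × 1.85 = 0.00672 mmol/kg = 6.72 μmol/kg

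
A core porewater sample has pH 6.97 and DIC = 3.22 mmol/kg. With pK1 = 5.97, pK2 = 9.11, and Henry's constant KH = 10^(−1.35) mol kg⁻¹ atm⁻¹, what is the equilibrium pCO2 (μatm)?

pCO2 = 6510 μatm

α₀ = 1 / (1 + K1/[H⁺] + K1K2/[H⁺]²) = 1 / (1 + 10^+1.00 + 10^-1.14)
   = 1 / (1 + 10.000 + 0.072444) = 1/11.072 = 0.09031
[CO2*] = α₀ × DIC = 0.09031 × 3.22 = 0.2908 mmol/kg
pCO2 = [CO2*]/KH = 2.908×10^-4 / 4.467×10^-2 = 6510 μatm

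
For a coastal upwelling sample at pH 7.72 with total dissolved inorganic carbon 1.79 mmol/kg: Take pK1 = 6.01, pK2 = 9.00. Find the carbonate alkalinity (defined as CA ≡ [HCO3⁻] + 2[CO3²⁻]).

CA = [HCO3⁻] + 2[CO3²⁻] = (α₁ + 2α₂)·DIC
At pH 7.72: [H⁺]/K1 = 10^-1.71 = 0.019498, K2/[H⁺] = 10^-1.28 = 0.052481
α₁ = 1/(1 + 0.019498 + 0.052481) = 1/1.0720 = 0.9329; α₂ = α₁·K2/[H⁺] = 0.04896
α₁ + 2α₂ = 1.0308
CA = 1.0308 × 1.79 = 1.85 mmol/kg

CA = 1.85 mmol/kg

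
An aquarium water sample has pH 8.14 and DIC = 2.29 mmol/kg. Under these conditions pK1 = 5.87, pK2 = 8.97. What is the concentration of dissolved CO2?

[CO2*] = 10.7 μmol/kg

α₀ = 1 / (1 + K1/[H⁺] + K1K2/[H⁺]²) = 1 / (1 + 10^+2.27 + 10^+1.44)
   = 1 / (1 + 186.21 + 27.542) = 1/214.75 = 0.004657
[CO2*] = α₀ × DIC = 0.004657 × 2.29 = 0.0107 mmol/kg = 10.7 μmol/kg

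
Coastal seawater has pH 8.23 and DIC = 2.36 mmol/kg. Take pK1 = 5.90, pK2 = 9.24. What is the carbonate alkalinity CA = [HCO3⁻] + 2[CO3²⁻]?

CA = 2.56 mmol/kg

CA = [HCO3⁻] + 2[CO3²⁻] = (α₁ + 2α₂)·DIC
At pH 8.23: [H⁺]/K1 = 10^-2.33 = 0.0046774, K2/[H⁺] = 10^-1.01 = 0.097724
α₁ = 1/(1 + 0.0046774 + 0.097724) = 1/1.1024 = 0.9071; α₂ = α₁·K2/[H⁺] = 0.08865
α₁ + 2α₂ = 1.0844
CA = 1.0844 × 2.36 = 2.56 mmol/kg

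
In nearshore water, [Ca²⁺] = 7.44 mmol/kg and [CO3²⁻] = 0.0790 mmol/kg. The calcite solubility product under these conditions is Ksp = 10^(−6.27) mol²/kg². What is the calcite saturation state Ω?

Ω = 1.09

Ksp = 10^(−6.27) = 5.370×10^-7
Ω = [Ca²⁺][CO3²⁻]/Ksp = (7.44×10^-3)(0.0790×10^-3) / 5.370×10^-7 = 1.09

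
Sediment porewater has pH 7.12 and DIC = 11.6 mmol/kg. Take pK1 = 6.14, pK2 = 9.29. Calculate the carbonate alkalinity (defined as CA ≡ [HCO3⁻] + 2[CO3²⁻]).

CA = 10.6 mmol/kg

CA = [HCO3⁻] + 2[CO3²⁻] = (α₁ + 2α₂)·DIC
At pH 7.12: [H⁺]/K1 = 10^-0.98 = 0.10471, K2/[H⁺] = 10^-2.17 = 0.0067608
α₁ = 1/(1 + 0.10471 + 0.0067608) = 1/1.1115 = 0.8997; α₂ = α₁·K2/[H⁺] = 0.006083
α₁ + 2α₂ = 0.9119
CA = 0.9119 × 11.6 = 10.6 mmol/kg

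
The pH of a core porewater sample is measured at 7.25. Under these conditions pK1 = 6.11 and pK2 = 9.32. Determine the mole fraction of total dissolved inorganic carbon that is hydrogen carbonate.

α₁ = 1 / (1 + [H⁺]/K1 + K2/[H⁺]) = 1 / (1 + 10^-1.14 + 10^-2.07)
   = 1 / (1 + 0.072444 + 0.0085114) = 1/1.0810 = 0.9251

α₁ = 0.925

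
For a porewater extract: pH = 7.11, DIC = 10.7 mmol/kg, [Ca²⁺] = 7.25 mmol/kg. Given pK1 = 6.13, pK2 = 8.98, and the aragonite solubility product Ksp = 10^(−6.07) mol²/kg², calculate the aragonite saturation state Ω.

α₂ = 1 / (1 + [H⁺]/K2 + [H⁺]²/(K1K2)) = 1 / (1 + 10^+1.87 + 10^+0.89)
   = 1 / (1 + 74.131 + 7.7625) = 1/82.893 = 0.01206
[CO3²⁻] = α₂ × DIC = 0.01206 × 10.7 = 0.1291 mmol/kg
Ksp = 10^(−6.07) = 8.511×10^-7
Ω = [Ca²⁺][CO3²⁻]/Ksp = (7.25×10^-3)(1.291×10^-4) / 8.511×10^-7 = 1.10

Ω = 1.10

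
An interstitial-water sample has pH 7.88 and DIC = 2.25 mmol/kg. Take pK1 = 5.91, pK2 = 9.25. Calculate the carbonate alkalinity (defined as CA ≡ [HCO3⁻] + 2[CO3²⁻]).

CA = 2.32 mmol/kg

CA = [HCO3⁻] + 2[CO3²⁻] = (α₁ + 2α₂)·DIC
At pH 7.88: [H⁺]/K1 = 10^-1.97 = 0.010715, K2/[H⁺] = 10^-1.37 = 0.042658
α₁ = 1/(1 + 0.010715 + 0.042658) = 1/1.0534 = 0.9493; α₂ = α₁·K2/[H⁺] = 0.04050
α₁ + 2α₂ = 1.0303
CA = 1.0303 × 2.25 = 2.32 mmol/kg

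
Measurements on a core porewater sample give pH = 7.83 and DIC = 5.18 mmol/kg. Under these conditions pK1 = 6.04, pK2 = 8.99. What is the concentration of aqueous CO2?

α₀ = 1 / (1 + K1/[H⁺] + K1K2/[H⁺]²) = 1 / (1 + 10^+1.79 + 10^+0.63)
   = 1 / (1 + 61.660 + 4.2658) = 1/66.925 = 0.01494
[CO2*] = α₀ × DIC = 0.01494 × 5.18 = 0.0774 mmol/kg

[CO2*] = 0.0774 mmol/kg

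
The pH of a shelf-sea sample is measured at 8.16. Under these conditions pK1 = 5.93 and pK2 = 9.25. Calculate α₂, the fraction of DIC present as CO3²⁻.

α₂ = 1 / (1 + [H⁺]/K2 + [H⁺]²/(K1K2)) = 1 / (1 + 10^+1.09 + 10^-1.14)
   = 1 / (1 + 12.303 + 0.072444) = 1/13.375 = 0.07477

α₂ = 0.0748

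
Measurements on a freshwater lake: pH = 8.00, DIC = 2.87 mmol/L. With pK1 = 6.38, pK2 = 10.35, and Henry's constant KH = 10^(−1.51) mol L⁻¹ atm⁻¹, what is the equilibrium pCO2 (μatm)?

α₀ = 1 / (1 + K1/[H⁺] + K1K2/[H⁺]²) = 1 / (1 + 10^+1.62 + 10^-0.73)
   = 1 / (1 + 41.687 + 0.18621) = 1/42.873 = 0.02332
[CO2*] = α₀ × DIC = 0.02332 × 2.87 = 0.06694 mmol/L
pCO2 = [CO2*]/KH = 6.694×10^-5 / 3.090×10^-2 = 2170 μatm

pCO2 = 2170 μatm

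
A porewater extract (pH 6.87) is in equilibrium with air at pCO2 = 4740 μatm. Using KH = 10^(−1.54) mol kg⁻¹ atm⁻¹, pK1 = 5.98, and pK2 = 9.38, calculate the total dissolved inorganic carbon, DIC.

[CO2*] = KH · pCO2 = 10^(−1.54) × 4740×10^-6 = 1.367×10^-4 mol/kg
α₀ = 1/(1 + K1/[H⁺] + K1K2/[H⁺]²) = 1/(1 + 10^+0.89 + 10^-1.62) = 0.1138
DIC = [CO2*]/α₀ = 1.367×10^-4 / 0.1138 = 1.20 mmol/kg

DIC = 1.20 mmol/kg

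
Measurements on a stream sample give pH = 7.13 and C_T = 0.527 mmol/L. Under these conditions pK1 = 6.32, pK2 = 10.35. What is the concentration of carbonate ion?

α₂ = 1 / (1 + [H⁺]/K2 + [H⁺]²/(K1K2)) = 1 / (1 + 10^+3.22 + 10^+2.41)
   = 1 / (1 + 1659.6 + 257.04) = 1/1917.6 = 0.0005215
[CO3²⁻] = α₂ × DIC = 0.0005215 × 0.527 = 0.000275 mmol/L = 0.275 μmol/L

[CO3²⁻] = 0.275 μmol/L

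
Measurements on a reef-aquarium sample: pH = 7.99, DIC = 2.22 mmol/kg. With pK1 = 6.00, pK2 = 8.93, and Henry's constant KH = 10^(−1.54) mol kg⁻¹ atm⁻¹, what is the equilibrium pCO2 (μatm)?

pCO2 = 700 μatm

α₀ = 1 / (1 + K1/[H⁺] + K1K2/[H⁺]²) = 1 / (1 + 10^+1.99 + 10^+1.05)
   = 1 / (1 + 97.724 + 11.220) = 1/109.94 = 0.009096
[CO2*] = α₀ × DIC = 0.009096 × 2.22 = 0.02019 mmol/kg
pCO2 = [CO2*]/KH = 2.019×10^-5 / 2.884×10^-2 = 700 μatm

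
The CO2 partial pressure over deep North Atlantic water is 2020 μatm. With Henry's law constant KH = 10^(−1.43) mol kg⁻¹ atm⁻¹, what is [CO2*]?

[CO2*] = 75.1 μmol/kg

KH = 10^(−1.43) = 3.715×10^-2 mol kg⁻¹ atm⁻¹
[CO2*] = KH · pCO2 = 3.715×10^-2 × 2020×10^-6 atm = 7.51×10^-5 mol/kg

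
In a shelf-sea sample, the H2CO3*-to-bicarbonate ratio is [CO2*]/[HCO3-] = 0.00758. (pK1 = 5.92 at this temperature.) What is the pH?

From K1 = [H⁺][HCO3-]/[CO2*]:  pH = pK1 − log₁₀([CO2*]/[HCO3-])
log₁₀(0.00758) = -2.120
pH = 5.92 − (-2.120) = 8.04

pH = 8.04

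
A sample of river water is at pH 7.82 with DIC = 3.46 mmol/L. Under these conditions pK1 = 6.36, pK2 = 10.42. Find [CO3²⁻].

α₂ = 1 / (1 + [H⁺]/K2 + [H⁺]²/(K1K2)) = 1 / (1 + 10^+2.60 + 10^+1.14)
   = 1 / (1 + 398.11 + 13.804) = 1/412.91 = 0.002422
[CO3²⁻] = α₂ × DIC = 0.002422 × 3.46 = 0.00838 mmol/L = 8.38 μmol/L

[CO3²⁻] = 8.38 μmol/L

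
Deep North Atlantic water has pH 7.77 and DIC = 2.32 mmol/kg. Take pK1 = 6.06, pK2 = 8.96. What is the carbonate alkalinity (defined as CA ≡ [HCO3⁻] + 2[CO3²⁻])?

CA = [HCO3⁻] + 2[CO3²⁻] = (α₁ + 2α₂)·DIC
At pH 7.77: [H⁺]/K1 = 10^-1.71 = 0.019498, K2/[H⁺] = 10^-1.19 = 0.064565
α₁ = 1/(1 + 0.019498 + 0.064565) = 1/1.0841 = 0.9225; α₂ = α₁·K2/[H⁺] = 0.05956
α₁ + 2α₂ = 1.0416
CA = 1.0416 × 2.32 = 2.42 mmol/kg

CA = 2.42 mmol/kg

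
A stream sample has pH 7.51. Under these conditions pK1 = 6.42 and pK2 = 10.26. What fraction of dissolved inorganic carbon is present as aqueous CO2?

α₀ = 0.0750

α₀ = 1 / (1 + K1/[H⁺] + K1K2/[H⁺]²) = 1 / (1 + 10^+1.09 + 10^-1.66)
   = 1 / (1 + 12.303 + 0.021878) = 1/13.325 = 0.07505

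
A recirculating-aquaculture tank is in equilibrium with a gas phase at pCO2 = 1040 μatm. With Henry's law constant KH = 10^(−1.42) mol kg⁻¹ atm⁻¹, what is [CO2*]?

KH = 10^(−1.42) = 3.802×10^-2 mol kg⁻¹ atm⁻¹
[CO2*] = KH · pCO2 = 3.802×10^-2 × 1040×10^-6 atm = 3.95×10^-5 mol/kg

[CO2*] = 39.5 μmol/kg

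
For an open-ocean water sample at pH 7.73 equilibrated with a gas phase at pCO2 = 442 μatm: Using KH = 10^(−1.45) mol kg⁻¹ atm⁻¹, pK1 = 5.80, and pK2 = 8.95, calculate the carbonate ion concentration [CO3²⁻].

[CO3²⁻] = 0.0804 mmol/kg

[CO2*] = KH · pCO2 = 10^(−1.45) × 442×10^-6 = 1.568×10^-5 mol/kg
α₀ = 1/(1 + K1/[H⁺] + K1K2/[H⁺]²) = 1/(1 + 10^+1.93 + 10^+0.71) = 0.01096
DIC = [CO2*]/α₀ = 1.568×10^-5 / 0.01096 = 1.431 mmol/kg
[CO3²⁻] = α₂·DIC; α₂ = 0.05621, so [CO3²⁻] = 0.05621 × 1.431 = 0.0804 mmol/kg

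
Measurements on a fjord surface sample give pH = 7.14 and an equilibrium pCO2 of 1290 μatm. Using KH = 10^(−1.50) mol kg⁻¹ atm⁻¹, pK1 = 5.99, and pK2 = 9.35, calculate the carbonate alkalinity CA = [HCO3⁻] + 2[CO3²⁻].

CA = 0.583 mmol/kg

[CO2*] = KH · pCO2 = 10^(−1.50) × 1290×10^-6 = 4.079×10^-5 mol/kg
α₀ = 1/(1 + K1/[H⁺] + K1K2/[H⁺]²) = 1/(1 + 10^+1.15 + 10^-1.06) = 0.06574
DIC = [CO2*]/α₀ = 4.079×10^-5 / 0.06574 = 0.6206 mmol/kg
CA = (α₁ + 2α₂)·DIC = (0.9285 + 2×0.005725) × 0.6206 = 0.583 mmol/kg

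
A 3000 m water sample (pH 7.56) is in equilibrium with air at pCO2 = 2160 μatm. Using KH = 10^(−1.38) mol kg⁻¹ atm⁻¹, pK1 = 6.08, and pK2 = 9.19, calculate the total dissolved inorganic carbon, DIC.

DIC = 2.87 mmol/kg

[CO2*] = KH · pCO2 = 10^(−1.38) × 2160×10^-6 = 9.004×10^-5 mol/kg
α₀ = 1/(1 + K1/[H⁺] + K1K2/[H⁺]²) = 1/(1 + 10^+1.48 + 10^-0.15) = 0.03134
DIC = [CO2*]/α₀ = 9.004×10^-5 / 0.03134 = 2.87 mmol/kg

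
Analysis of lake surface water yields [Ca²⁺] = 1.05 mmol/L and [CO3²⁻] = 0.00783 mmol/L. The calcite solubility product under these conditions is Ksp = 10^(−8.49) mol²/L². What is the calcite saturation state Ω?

Ω = 2.54

Ksp = 10^(−8.49) = 3.236×10^-9
Ω = [Ca²⁺][CO3²⁻]/Ksp = (1.05×10^-3)(0.00783×10^-3) / 3.236×10^-9 = 2.54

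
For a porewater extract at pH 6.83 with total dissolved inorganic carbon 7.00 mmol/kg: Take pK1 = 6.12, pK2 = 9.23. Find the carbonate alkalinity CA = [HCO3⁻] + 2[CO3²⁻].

CA = 5.88 mmol/kg

CA = [HCO3⁻] + 2[CO3²⁻] = (α₁ + 2α₂)·DIC
At pH 6.83: [H⁺]/K1 = 10^-0.71 = 0.19498, K2/[H⁺] = 10^-2.40 = 0.0039811
α₁ = 1/(1 + 0.19498 + 0.0039811) = 1/1.1990 = 0.8341; α₂ = α₁·K2/[H⁺] = 0.003320
α₁ + 2α₂ = 0.8407
CA = 0.8407 × 7.00 = 5.88 mmol/kg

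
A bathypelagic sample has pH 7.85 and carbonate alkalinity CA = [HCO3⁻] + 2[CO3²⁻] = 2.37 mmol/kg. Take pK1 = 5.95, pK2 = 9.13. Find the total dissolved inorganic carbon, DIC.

CA = [HCO3⁻] + 2[CO3²⁻] = (α₁ + 2α₂)·DIC
At pH 7.85: [H⁺]/K1 = 10^-1.90 = 0.012589, K2/[H⁺] = 10^-1.28 = 0.052481
α₁ = 1/(1 + 0.012589 + 0.052481) = 1/1.0651 = 0.9389; α₂ = α₁·K2/[H⁺] = 0.04927
α₁ + 2α₂ = 1.0375
DIC = CA / (α₁ + 2α₂) = 2.37 / 1.0375 = 2.28 mmol/kg

DIC = 2.28 mmol/kg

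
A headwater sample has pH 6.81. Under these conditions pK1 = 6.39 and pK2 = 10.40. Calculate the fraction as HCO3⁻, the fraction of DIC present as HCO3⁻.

α₁ = 0.724

α₁ = 1 / (1 + [H⁺]/K1 + K2/[H⁺]) = 1 / (1 + 10^-0.42 + 10^-3.59)
   = 1 / (1 + 0.38019 + 0.00025704) = 1/1.3804 = 0.7244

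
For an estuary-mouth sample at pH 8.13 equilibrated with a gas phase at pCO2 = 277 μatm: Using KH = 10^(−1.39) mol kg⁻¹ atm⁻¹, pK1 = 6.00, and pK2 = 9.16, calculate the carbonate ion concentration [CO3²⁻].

[CO2*] = KH · pCO2 = 10^(−1.39) × 277×10^-6 = 1.128×10^-5 mol/kg
α₀ = 1/(1 + K1/[H⁺] + K1K2/[H⁺]²) = 1/(1 + 10^+2.13 + 10^+1.10) = 0.006735
DIC = [CO2*]/α₀ = 1.128×10^-5 / 0.006735 = 1.676 mmol/kg
[CO3²⁻] = α₂·DIC; α₂ = 0.08478, so [CO3²⁻] = 0.08478 × 1.676 = 0.142 mmol/kg

[CO3²⁻] = 0.142 mmol/kg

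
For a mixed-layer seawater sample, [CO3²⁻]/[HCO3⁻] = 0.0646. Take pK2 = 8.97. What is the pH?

pH = 7.78

From K2 = [H⁺][CO3²⁻]/[HCO3⁻]:  pH = pK2 + log₁₀([CO3²⁻]/[HCO3⁻])
log₁₀(0.0646) = -1.190
pH = 8.97 + (-1.190) = 7.78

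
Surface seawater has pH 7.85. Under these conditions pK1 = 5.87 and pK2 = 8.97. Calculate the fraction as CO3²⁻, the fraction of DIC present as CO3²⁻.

α₂ = 1 / (1 + [H⁺]/K2 + [H⁺]²/(K1K2)) = 1 / (1 + 10^+1.12 + 10^-0.86)
   = 1 / (1 + 13.183 + 0.13804) = 1/14.321 = 0.06983

α₂ = 0.0698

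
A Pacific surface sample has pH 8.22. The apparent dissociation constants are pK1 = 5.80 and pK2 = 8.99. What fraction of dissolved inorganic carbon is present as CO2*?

α₀ = 0.00324

α₀ = 1 / (1 + K1/[H⁺] + K1K2/[H⁺]²) = 1 / (1 + 10^+2.42 + 10^+1.65)
   = 1 / (1 + 263.03 + 44.668) = 1/308.70 = 0.003239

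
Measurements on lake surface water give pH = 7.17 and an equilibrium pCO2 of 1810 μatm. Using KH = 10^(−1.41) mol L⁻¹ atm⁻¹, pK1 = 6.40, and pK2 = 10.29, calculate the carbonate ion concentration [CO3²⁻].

[CO3²⁻] = 0.315 μmol/L

[CO2*] = KH · pCO2 = 10^(−1.41) × 1810×10^-6 = 7.042×10^-5 mol/L
α₀ = 1/(1 + K1/[H⁺] + K1K2/[H⁺]²) = 1/(1 + 10^+0.77 + 10^-2.35) = 0.1451
DIC = [CO2*]/α₀ = 7.042×10^-5 / 0.1451 = 0.4854 mmol/L
[CO3²⁻] = α₂·DIC; α₂ = 0.0006480, so [CO3²⁻] = 0.0006480 × 0.4854 = 0.000315 mmol/L = 0.315 μmol/L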